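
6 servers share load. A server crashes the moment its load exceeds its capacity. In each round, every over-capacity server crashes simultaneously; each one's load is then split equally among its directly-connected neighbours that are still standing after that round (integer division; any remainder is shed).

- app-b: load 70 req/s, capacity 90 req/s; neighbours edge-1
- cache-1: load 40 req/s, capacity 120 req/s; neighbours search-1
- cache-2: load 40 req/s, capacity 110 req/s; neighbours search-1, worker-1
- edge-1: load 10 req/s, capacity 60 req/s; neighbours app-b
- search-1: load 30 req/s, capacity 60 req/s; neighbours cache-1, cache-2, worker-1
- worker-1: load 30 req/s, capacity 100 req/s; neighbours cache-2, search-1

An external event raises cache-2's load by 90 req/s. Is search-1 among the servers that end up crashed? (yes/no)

yes

Round 1 — cache-2 at 130 > 110. cache-2 crashes.
  cache-2 sheds 130 req/s to search-1, worker-1: 65 each.
    search-1: 30+65 = 95 > 60
    worker-1: 30+65 = 95 ≤ 100
Round 2 — search-1 crashes.
  search-1 sheds 95 req/s to cache-1, worker-1: 47 each (1 lost).
    cache-1: 40+47 = 87 ≤ 120
    worker-1: 95+47 = 142 > 100
Round 3 — worker-1 crashes.
  worker-1 sheds 142 req/s: no online neighbours, lost.
No further crashes.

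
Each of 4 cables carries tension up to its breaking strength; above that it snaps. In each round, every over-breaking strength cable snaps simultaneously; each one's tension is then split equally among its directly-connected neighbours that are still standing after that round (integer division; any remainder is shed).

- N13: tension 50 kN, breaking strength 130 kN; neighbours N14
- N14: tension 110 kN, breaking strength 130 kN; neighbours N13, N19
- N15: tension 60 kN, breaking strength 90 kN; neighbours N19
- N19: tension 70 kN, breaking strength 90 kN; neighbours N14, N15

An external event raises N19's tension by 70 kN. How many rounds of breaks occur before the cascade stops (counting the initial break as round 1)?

3

Round 1 — N19 at 140 > 90. N19 snaps.
  N19 sheds 140 kN to N14, N15: 70 each.
    N14: 110+70 = 180 > 130
    N15: 60+70 = 130 > 90
Round 2 — N14, N15 snap.
  N14 sheds 180 kN to N13: 180 each.
    N13: 50+180 = 230 > 130
  N15 sheds 130 kN: no online neighbours, lost.
Round 3 — N13 snaps.
  N13 sheds 230 kN: no online neighbours, lost.
No further breaks.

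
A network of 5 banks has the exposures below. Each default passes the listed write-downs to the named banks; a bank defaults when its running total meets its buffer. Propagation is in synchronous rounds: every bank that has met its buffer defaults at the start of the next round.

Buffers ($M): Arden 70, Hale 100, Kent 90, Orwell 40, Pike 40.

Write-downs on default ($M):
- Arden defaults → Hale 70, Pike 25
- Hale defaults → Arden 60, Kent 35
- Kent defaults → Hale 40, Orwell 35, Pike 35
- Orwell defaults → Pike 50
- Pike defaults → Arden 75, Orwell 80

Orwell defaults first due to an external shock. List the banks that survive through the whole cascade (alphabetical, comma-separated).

Round 1 — Orwell defaults (initial).
  Pike: +50 → 50 ≥ 40
Round 2 — Pike defaults.
  Arden: +75 → 75 ≥ 70
Round 3 — Arden defaults.
  Hale: +70 → 70 < 100
No further defaults.

Hale, Kent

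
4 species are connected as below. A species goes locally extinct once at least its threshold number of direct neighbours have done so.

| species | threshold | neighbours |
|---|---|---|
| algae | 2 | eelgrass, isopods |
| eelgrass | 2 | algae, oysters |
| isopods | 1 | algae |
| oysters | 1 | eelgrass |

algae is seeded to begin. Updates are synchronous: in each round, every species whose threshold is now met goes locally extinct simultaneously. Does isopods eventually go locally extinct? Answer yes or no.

Round 1 — algae goes locally extinct (initial).
Round 2 — checking thresholds:
  eelgrass: 1 of 2 neighbours < 2, below threshold.
  isopods: 1 of 1 neighbours ≥ 1, goes locally extinct.
Round 3 — no new extinctions; cascade stops.

yes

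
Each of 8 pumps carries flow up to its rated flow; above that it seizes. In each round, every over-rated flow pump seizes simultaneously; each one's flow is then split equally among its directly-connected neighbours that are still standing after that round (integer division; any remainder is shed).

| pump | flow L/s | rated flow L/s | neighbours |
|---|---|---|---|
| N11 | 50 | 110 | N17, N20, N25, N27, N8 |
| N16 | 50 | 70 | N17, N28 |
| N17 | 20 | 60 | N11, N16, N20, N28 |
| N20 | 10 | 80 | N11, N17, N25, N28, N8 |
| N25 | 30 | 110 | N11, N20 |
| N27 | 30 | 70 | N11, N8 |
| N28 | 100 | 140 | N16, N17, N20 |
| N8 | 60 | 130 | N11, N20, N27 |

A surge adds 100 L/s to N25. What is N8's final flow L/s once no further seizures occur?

Round 1 — N25 at 130 > 110. N25 seizes.
  N25 sheds 130 L/s to N11, N20: 65 each.
    N11: 50+65 = 115 > 110
    N20: 10+65 = 75 ≤ 80
Round 2 — N11 seizes.
  N11 sheds 115 L/s to N17, N20, N27, N8: 28 each (3 lost).
    N17: 20+28 = 48 ≤ 60
    N20: 75+28 = 103 > 80
    N27: 30+28 = 58 ≤ 70
    N8: 60+28 = 88 ≤ 130
Round 3 — N20 seizes.
  N20 sheds 103 L/s to N17, N28, N8: 34 each (1 lost).
    N17: 48+34 = 82 > 60
    N28: 100+34 = 134 ≤ 140
    N8: 88+34 = 122 ≤ 130
Round 4 — N17 seizes.
  N17 sheds 82 L/s to N16, N28: 41 each.
    N16: 50+41 = 91 > 70
    N28: 134+41 = 175 > 140
Round 5 — N16, N28 seize.
  N16 sheds 91 L/s: no online neighbours, lost.
  N28 sheds 175 L/s: no online neighbours, lost.
No further seizures.

122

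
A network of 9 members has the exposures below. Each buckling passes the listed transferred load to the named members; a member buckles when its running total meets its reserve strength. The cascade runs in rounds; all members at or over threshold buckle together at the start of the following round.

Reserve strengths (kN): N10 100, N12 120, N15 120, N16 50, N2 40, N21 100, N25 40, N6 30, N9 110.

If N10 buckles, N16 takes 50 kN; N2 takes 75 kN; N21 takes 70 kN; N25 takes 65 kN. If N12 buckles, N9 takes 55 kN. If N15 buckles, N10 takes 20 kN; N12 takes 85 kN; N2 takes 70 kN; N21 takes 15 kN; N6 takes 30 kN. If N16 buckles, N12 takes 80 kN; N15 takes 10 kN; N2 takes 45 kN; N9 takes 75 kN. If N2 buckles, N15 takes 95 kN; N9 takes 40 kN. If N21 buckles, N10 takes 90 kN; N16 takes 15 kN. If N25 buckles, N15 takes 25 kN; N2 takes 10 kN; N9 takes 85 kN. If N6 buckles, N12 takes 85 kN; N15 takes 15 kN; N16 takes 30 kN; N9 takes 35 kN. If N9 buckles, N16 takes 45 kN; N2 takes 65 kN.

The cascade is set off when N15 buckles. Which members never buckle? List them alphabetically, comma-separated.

Round 1 — N15 buckles (initial).
  N10: +20 → 20 < 100
  N12: +85 → 85 < 120
  N2: +70 → 70 ≥ 40
  N21: +15 → 15 < 100
  N6: +30 → 30 ≥ 30
Round 2 — N2, N6 buckle.
  N12: +85 → 170 ≥ 120
  N16: +30 → 30 < 50
  N9: +40+35 → 75 < 110
Round 3 — N12 buckles.
  N9: +55 → 130 ≥ 110
Round 4 — N9 buckles.
  N16: +45 → 75 ≥ 50
Round 5 — N16 buckles.
No further bucklings.

N10, N21, N25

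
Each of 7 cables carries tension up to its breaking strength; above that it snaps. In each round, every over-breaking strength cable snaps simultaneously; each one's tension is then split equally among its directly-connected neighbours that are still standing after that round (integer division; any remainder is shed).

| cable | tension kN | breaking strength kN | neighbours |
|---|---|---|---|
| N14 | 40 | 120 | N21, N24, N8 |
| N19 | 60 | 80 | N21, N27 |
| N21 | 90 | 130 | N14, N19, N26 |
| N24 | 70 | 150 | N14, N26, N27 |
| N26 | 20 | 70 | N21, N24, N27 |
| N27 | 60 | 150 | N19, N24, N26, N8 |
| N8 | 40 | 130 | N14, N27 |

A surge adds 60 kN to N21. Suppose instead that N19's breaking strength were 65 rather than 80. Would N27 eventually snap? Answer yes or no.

yes

With N19's breaking strength at 65:
Round 1 — N21 at 150 > 130. N21 snaps.
  N21 sheds 150 kN to N14, N19, N26: 50 each.
    N14: 40+50 = 90 ≤ 120
    N19: 60+50 = 110 > 65
    N26: 20+50 = 70 ≤ 70
Round 2 — N19 snaps.
  N19 sheds 110 kN to N27: 110 each.
    N27: 60+110 = 170 > 150
Round 3 — N27 snaps.
  N27 sheds 170 kN to N24, N26, N8: 56 each (2 lost).
    N24: 70+56 = 126 ≤ 150
    N26: 70+56 = 126 > 70
    N8: 40+56 = 96 ≤ 130
Round 4 — N26 snaps.
  N26 sheds 126 kN to N24: 126 each.
    N24: 126+126 = 252 > 150
Round 5 — N24 snaps.
  N24 sheds 252 kN to N14: 252 each.
    N14: 90+252 = 342 > 120
Round 6 — N14 snaps.
  N14 sheds 342 kN to N8: 342 each.
    N8: 96+342 = 438 > 130
Round 7 — N8 snaps.
  N8 sheds 438 kN: no online neighbours, lost.
No further breaks.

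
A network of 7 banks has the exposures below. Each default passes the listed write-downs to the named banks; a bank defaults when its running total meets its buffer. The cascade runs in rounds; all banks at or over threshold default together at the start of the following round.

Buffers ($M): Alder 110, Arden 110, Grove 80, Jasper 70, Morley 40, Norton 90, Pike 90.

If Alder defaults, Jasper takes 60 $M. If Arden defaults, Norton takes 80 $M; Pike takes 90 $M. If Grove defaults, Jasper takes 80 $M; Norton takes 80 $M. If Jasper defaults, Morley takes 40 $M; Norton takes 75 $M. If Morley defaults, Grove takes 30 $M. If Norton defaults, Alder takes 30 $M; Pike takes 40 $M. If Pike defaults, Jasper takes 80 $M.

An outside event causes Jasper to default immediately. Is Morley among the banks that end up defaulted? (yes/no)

Round 1 — Jasper defaults (initial).
  Morley: +40 → 40 ≥ 40
  Norton: +75 → 75 < 90
Round 2 — Morley defaults.
  Grove: +30 → 30 < 80
No further defaults.

yes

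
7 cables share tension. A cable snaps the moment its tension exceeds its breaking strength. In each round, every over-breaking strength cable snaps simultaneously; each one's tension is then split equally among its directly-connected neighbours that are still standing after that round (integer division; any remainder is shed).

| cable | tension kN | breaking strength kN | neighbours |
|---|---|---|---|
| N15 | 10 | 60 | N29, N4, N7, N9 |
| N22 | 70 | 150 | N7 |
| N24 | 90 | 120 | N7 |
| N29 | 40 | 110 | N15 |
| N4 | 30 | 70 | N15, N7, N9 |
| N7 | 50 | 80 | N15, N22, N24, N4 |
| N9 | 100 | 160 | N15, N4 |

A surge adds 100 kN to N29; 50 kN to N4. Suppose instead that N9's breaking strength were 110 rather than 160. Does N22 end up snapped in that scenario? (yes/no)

With N9's breaking strength at 110:
Round 1 — N29 at 140 > 110; N4 at 80 > 70. N29, N4 snap.
  N29 sheds 140 kN to N15: 140 each.
    N15: 10+140 = 150 > 60
  N4 sheds 80 kN to N15, N7, N9: 26 each (2 lost).
    N15: 150+26 = 176 > 60
    N7: 50+26 = 76 ≤ 80
    N9: 100+26 = 126 > 110
Round 2 — N15, N9 snap.
  N15 sheds 176 kN to N7: 176 each.
    N7: 76+176 = 252 > 80
  N9 sheds 126 kN: no online neighbours, lost.
Round 3 — N7 snaps.
  N7 sheds 252 kN to N22, N24: 126 each.
    N22: 70+126 = 196 > 150
    N24: 90+126 = 216 > 120
Round 4 — N22, N24 snap.
  N22 sheds 196 kN: no online neighbours, lost.
  N24 sheds 216 kN: no online neighbours, lost.
No further breaks.

yes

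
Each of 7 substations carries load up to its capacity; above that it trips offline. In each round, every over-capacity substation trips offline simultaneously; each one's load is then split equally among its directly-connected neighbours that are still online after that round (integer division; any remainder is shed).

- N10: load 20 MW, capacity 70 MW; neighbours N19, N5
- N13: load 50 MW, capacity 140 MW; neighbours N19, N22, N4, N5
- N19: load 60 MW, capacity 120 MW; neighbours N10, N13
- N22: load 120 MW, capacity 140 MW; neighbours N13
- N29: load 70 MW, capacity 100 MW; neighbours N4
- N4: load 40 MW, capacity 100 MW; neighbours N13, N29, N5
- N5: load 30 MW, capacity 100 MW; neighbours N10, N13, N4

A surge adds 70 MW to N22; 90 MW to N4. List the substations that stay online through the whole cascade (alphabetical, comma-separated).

none

Round 1 — N22 at 190 > 140; N4 at 130 > 100. N22, N4 trip offline.
  N22 sheds 190 MW to N13: 190 each.
    N13: 50+190 = 240 > 140
  N4 sheds 130 MW to N13, N29, N5: 43 each (1 lost).
    N13: 240+43 = 283 > 140
    N29: 70+43 = 113 > 100
    N5: 30+43 = 73 ≤ 100
Round 2 — N13, N29 trip offline.
  N13 sheds 283 MW to N19, N5: 141 each (1 lost).
    N19: 60+141 = 201 > 120
    N5: 73+141 = 214 > 100
  N29 sheds 113 MW: no online neighbours, lost.
Round 3 — N19, N5 trip offline.
  N19 sheds 201 MW to N10: 201 each.
    N10: 20+201 = 221 > 70
  N5 sheds 214 MW to N10: 214 each.
    N10: 221+214 = 435 > 70
Round 4 — N10 trips offline.
  N10 sheds 435 MW: no online neighbours, lost.
No further trips.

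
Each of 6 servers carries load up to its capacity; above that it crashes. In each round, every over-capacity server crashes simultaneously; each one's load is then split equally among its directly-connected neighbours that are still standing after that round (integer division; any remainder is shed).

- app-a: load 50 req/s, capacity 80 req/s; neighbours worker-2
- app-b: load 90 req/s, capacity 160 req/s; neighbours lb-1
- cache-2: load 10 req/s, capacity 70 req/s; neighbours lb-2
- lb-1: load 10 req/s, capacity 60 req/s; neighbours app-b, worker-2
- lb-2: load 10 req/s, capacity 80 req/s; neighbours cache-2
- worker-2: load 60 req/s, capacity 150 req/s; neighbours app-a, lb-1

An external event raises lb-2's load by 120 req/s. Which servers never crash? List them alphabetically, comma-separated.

Round 1 — lb-2 at 130 > 80. lb-2 crashes.
  lb-2 sheds 130 req/s to cache-2: 130 each.
    cache-2: 10+130 = 140 > 70
Round 2 — cache-2 crashes.
  cache-2 sheds 140 req/s: no online neighbours, lost.
No further crashes.

app-a, app-b, lb-1, worker-2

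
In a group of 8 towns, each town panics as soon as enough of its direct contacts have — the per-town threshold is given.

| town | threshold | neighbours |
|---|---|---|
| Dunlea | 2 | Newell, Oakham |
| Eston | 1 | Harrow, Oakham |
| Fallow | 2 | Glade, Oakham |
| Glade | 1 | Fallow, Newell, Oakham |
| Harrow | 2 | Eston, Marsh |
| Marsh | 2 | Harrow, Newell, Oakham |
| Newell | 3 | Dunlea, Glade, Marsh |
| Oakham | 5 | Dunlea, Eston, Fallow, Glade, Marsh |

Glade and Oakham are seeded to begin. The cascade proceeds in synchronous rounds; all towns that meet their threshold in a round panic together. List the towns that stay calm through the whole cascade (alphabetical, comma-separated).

Dunlea, Harrow, Marsh, Newell

Round 1 — Glade, Oakham panic (initial).
Round 2 — checking thresholds:
  Dunlea: 1 of 2 neighbours < 2, below threshold.
  Eston: 1 of 2 neighbours ≥ 1, panics.
  Fallow: 2 of 2 neighbours ≥ 2, panics.
  Marsh: 1 of 3 neighbours < 2, below threshold.
  Newell: 1 of 3 neighbours < 3, below threshold.
Round 3 — no new panics; cascade stops.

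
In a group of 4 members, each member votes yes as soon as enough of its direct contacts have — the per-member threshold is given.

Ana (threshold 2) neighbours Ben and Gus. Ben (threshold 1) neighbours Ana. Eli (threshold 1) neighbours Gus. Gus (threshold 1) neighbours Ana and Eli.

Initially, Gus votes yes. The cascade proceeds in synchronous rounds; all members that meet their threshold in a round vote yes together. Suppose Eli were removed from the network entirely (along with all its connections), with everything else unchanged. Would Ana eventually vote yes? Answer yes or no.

With Eli removed:
Round 1 — Gus votes yes (initial).
Round 2 — no new yes votes; cascade stops.

no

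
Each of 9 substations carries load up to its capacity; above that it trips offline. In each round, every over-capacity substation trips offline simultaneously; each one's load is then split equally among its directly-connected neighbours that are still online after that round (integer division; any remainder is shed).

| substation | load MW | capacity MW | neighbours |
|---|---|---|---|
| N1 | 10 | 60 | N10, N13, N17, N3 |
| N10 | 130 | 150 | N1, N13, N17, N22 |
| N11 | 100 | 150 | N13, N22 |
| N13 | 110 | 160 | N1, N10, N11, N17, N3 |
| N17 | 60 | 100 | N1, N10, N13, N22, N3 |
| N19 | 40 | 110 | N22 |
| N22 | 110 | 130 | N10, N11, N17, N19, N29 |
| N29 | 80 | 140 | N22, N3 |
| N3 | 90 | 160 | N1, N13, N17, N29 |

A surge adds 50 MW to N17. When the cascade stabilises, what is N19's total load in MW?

84

Round 1 — N17 at 110 > 100. N17 trips offline.
  N17 sheds 110 MW to N1, N10, N13, N22, N3: 22 each.
    N1: 10+22 = 32 ≤ 60
    N10: 130+22 = 152 > 150
    N13: 110+22 = 132 ≤ 160
    N22: 110+22 = 132 > 130
    N3: 90+22 = 112 ≤ 160
Round 2 — N10, N22 trip offline.
  N10 sheds 152 MW to N1, N13: 76 each.
    N1: 32+76 = 108 > 60
    N13: 132+76 = 208 > 160
  N22 sheds 132 MW to N11, N19, N29: 44 each.
    N11: 100+44 = 144 ≤ 150
    N19: 40+44 = 84 ≤ 110
    N29: 80+44 = 124 ≤ 140
Round 3 — N1, N13 trip offline.
  N1 sheds 108 MW to N3: 108 each.
    N3: 112+108 = 220 > 160
  N13 sheds 208 MW to N11, N3: 104 each.
    N11: 144+104 = 248 > 150
    N3: 220+104 = 324 > 160
Round 4 — N11, N3 trip offline.
  N11 sheds 248 MW: no online neighbours, lost.
  N3 sheds 324 MW to N29: 324 each.
    N29: 124+324 = 448 > 140
Round 5 — N29 trips offline.
  N29 sheds 448 MW: no online neighbours, lost.
No further trips.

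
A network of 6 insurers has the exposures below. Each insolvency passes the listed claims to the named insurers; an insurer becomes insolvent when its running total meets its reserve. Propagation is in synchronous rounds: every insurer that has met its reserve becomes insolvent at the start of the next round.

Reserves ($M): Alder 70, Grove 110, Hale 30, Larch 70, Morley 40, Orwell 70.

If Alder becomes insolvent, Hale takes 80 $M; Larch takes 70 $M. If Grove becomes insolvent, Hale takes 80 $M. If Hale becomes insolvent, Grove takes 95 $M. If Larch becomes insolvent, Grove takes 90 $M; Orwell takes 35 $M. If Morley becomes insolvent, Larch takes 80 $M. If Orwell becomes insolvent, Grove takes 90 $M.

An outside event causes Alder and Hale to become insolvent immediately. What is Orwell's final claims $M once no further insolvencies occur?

Round 1 — Alder, Hale become insolvent (initial).
  Grove: +95 → 95 < 110
  Larch: +70 → 70 ≥ 70
Round 2 — Larch becomes insolvent.
  Grove: +90 → 185 ≥ 110
  Orwell: +35 → 35 < 70
Round 3 — Grove becomes insolvent.
No further insolvencies.

35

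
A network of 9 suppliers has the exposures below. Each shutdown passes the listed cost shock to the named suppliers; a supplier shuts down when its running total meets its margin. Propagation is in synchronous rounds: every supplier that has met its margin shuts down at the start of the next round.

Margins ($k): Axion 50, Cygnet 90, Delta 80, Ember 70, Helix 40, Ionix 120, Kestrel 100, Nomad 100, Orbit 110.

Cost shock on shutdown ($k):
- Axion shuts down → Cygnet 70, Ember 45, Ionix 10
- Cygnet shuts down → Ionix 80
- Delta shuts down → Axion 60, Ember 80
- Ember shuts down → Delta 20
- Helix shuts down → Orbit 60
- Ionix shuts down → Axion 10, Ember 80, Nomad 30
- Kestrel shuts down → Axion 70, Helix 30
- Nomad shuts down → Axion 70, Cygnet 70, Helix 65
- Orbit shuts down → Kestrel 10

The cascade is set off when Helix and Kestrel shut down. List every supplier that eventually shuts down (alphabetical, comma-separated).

Axion, Helix, Kestrel

Round 1 — Helix, Kestrel shut down (initial).
  Axion: +70 → 70 ≥ 50
  Orbit: +60 → 60 < 110
Round 2 — Axion shuts down.
  Cygnet: +70 → 70 < 90
  Ember: +45 → 45 < 70
  Ionix: +10 → 10 < 120
No further shutdowns.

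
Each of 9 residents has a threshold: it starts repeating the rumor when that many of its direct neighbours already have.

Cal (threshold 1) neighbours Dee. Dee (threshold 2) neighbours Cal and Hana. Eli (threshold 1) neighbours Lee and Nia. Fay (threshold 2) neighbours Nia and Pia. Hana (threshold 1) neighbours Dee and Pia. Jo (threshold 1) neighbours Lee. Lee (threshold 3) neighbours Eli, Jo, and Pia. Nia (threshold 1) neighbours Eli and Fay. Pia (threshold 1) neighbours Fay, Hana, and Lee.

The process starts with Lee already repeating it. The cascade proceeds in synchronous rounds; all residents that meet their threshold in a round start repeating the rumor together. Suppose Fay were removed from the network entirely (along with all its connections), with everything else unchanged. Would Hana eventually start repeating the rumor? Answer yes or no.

With Fay removed:
Round 1 — Lee starts repeating the rumor (initial).
Round 2 — checking thresholds:
  Eli: 1 of 2 neighbours ≥ 1, starts repeating the rumor.
  Jo: 1 of 1 neighbours ≥ 1, starts repeating the rumor.
  Pia: 1 of 2 neighbours ≥ 1, starts repeating the rumor.
Round 3 — checking thresholds:
  Hana: 1 of 2 neighbours ≥ 1, starts repeating the rumor.
  Nia: 1 of 1 neighbours ≥ 1, starts repeating the rumor.
Round 4 — no new spreads; cascade stops.

yes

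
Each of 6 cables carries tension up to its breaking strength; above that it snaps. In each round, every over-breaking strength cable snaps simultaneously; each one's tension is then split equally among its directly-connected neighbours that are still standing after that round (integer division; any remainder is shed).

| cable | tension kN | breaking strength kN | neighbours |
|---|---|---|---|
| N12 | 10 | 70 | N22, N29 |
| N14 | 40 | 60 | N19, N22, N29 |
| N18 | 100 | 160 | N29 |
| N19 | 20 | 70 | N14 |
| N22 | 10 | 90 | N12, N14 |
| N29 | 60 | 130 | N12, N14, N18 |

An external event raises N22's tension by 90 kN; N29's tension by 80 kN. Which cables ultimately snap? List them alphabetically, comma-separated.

N12, N14, N19, N22, N29

Round 1 — N22 at 100 > 90; N29 at 140 > 130. N22, N29 snap.
  N22 sheds 100 kN to N12, N14: 50 each.
    N12: 10+50 = 60 ≤ 70
    N14: 40+50 = 90 > 60
  N29 sheds 140 kN to N12, N14, N18: 46 each (2 lost).
    N12: 60+46 = 106 > 70
    N14: 90+46 = 136 > 60
    N18: 100+46 = 146 ≤ 160
Round 2 — N12, N14 snap.
  N12 sheds 106 kN: no online neighbours, lost.
  N14 sheds 136 kN to N19: 136 each.
    N19: 20+136 = 156 > 70
Round 3 — N19 snaps.
  N19 sheds 156 kN: no online neighbours, lost.
No further breaks.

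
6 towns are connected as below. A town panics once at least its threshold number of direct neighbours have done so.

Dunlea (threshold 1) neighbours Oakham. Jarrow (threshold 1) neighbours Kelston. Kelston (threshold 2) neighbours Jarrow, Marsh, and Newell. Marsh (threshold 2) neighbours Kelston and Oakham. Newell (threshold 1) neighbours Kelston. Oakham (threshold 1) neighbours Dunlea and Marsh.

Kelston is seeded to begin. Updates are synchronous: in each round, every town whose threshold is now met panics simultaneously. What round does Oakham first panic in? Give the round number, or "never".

never

Round 1 — Kelston panics (initial).
Round 2 — checking thresholds:
  Jarrow: 1 of 1 neighbours ≥ 1, panics.
  Marsh: 1 of 2 neighbours < 2, not yet.
  Newell: 1 of 1 neighbours ≥ 1, panics.
Round 3 — no new panics; cascade stops.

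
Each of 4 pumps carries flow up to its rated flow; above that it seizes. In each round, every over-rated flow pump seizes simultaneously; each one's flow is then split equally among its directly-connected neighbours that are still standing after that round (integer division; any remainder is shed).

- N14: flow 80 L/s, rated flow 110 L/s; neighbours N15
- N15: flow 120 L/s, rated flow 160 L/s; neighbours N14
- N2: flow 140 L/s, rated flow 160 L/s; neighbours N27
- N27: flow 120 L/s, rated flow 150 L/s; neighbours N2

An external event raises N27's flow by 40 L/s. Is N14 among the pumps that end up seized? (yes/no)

Round 1 — N27 at 160 > 150. N27 seizes.
  N27 sheds 160 L/s to N2: 160 each.
    N2: 140+160 = 300 > 160
Round 2 — N2 seizes.
  N2 sheds 300 L/s: no online neighbours, lost.
No further seizures.

no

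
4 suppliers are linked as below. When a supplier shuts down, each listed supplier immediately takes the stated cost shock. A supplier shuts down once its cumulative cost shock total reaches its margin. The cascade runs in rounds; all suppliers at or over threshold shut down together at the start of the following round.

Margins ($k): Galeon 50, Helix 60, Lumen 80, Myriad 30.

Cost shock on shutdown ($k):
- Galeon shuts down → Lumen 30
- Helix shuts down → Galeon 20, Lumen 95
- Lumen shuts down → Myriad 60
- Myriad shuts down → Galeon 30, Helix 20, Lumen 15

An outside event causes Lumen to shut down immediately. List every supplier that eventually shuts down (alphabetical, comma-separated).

Lumen, Myriad

Round 1 — Lumen shuts down (initial).
  Myriad: +60 → 60 ≥ 30
Round 2 — Myriad shuts down.
  Galeon: +30 → 30 < 50
  Helix: +20 → 20 < 60
No further shutdowns.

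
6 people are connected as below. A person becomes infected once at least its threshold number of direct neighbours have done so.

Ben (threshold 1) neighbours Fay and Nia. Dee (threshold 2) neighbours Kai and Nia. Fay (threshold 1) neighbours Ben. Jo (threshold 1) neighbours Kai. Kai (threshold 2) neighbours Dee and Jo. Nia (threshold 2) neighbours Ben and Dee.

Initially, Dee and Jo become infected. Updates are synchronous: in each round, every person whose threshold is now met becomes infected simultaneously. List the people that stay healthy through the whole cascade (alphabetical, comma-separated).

Ben, Fay, Nia

Round 1 — Dee, Jo become infected (initial).
Round 2 — checking thresholds:
  Kai: 2 of 2 neighbours ≥ 2, becomes infected.
  Nia: 1 of 2 neighbours < 2, not yet.
Round 3 — no new infections; cascade stops.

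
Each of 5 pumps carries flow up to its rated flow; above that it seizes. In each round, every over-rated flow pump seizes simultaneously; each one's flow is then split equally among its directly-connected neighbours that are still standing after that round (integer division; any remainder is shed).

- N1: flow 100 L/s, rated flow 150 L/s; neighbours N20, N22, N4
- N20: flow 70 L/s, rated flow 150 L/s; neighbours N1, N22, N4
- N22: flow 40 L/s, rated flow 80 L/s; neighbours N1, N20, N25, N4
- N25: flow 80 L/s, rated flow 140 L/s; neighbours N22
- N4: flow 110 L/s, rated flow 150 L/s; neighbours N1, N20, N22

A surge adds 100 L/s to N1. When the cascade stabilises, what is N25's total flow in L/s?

133

Round 1 — N1 at 200 > 150. N1 seizes.
  N1 sheds 200 L/s to N20, N22, N4: 66 each (2 lost).
    N20: 70+66 = 136 ≤ 150
    N22: 40+66 = 106 > 80
    N4: 110+66 = 176 > 150
Round 2 — N22, N4 seize.
  N22 sheds 106 L/s to N20, N25: 53 each.
    N20: 136+53 = 189 > 150
    N25: 80+53 = 133 ≤ 140
  N4 sheds 176 L/s to N20: 176 each.
    N20: 189+176 = 365 > 150
Round 3 — N20 seizes.
  N20 sheds 365 L/s: no online neighbours, lost.
No further seizures.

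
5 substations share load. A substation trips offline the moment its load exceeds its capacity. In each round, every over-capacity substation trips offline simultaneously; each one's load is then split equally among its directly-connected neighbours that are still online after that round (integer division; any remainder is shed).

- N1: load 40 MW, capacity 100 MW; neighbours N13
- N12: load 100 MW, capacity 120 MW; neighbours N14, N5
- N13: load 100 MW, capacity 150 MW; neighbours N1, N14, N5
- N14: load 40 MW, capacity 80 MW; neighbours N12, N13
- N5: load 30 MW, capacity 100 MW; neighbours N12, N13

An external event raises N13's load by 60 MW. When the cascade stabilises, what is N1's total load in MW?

93

Round 1 — N13 at 160 > 150. N13 trips offline.
  N13 sheds 160 MW to N1, N14, N5: 53 each (1 lost).
    N1: 40+53 = 93 ≤ 100
    N14: 40+53 = 93 > 80
    N5: 30+53 = 83 ≤ 100
Round 2 — N14 trips offline.
  N14 sheds 93 MW to N12: 93 each.
    N12: 100+93 = 193 > 120
Round 3 — N12 trips offline.
  N12 sheds 193 MW to N5: 193 each.
    N5: 83+193 = 276 > 100
Round 4 — N5 trips offline.
  N5 sheds 276 MW: no online neighbours, lost.
No further trips.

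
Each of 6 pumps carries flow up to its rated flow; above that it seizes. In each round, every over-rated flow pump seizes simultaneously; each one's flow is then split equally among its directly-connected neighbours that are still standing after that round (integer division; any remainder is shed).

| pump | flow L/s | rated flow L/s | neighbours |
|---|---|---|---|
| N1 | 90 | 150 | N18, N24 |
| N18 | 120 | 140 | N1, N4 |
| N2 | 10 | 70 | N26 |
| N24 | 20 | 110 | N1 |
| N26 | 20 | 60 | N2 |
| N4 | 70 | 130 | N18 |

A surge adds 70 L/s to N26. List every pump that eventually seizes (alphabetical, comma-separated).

Round 1 — N26 at 90 > 60. N26 seizes.
  N26 sheds 90 L/s to N2: 90 each.
    N2: 10+90 = 100 > 70
Round 2 — N2 seizes.
  N2 sheds 100 L/s: no online neighbours, lost.
No further seizures.

N2, N26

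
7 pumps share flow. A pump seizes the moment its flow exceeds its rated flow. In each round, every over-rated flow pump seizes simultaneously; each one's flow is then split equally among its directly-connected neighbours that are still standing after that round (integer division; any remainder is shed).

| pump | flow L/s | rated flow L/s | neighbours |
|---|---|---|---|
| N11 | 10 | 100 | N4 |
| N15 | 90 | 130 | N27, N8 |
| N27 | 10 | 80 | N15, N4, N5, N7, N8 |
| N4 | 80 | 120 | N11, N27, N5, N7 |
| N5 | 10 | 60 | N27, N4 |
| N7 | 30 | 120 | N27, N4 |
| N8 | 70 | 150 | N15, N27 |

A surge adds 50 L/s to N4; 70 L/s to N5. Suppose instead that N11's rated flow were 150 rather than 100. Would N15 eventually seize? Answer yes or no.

yes

With N11's rated flow at 150:
Round 1 — N4 at 130 > 120; N5 at 80 > 60. N4, N5 seize.
  N4 sheds 130 L/s to N11, N27, N7: 43 each (1 lost).
    N11: 10+43 = 53 ≤ 150
    N27: 10+43 = 53 ≤ 80
    N7: 30+43 = 73 ≤ 120
  N5 sheds 80 L/s to N27: 80 each.
    N27: 53+80 = 133 > 80
Round 2 — N27 seizes.
  N27 sheds 133 L/s to N15, N7, N8: 44 each (1 lost).
    N15: 90+44 = 134 > 130
    N7: 73+44 = 117 ≤ 120
    N8: 70+44 = 114 ≤ 150
Round 3 — N15 seizes.
  N15 sheds 134 L/s to N8: 134 each.
    N8: 114+134 = 248 > 150
Round 4 — N8 seizes.
  N8 sheds 248 L/s: no online neighbours, lost.
No further seizures.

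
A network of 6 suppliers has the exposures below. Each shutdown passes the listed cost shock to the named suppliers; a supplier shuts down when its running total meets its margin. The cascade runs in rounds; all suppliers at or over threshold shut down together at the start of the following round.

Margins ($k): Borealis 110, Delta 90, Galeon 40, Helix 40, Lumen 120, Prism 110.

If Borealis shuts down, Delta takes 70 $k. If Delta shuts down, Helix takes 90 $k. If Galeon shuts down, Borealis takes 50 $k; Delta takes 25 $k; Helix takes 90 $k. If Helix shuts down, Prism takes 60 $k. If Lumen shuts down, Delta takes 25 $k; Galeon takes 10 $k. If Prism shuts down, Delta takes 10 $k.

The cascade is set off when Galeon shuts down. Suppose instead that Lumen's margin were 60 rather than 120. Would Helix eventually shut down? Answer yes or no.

With Lumen's margin at 60:
Round 1 — Galeon shuts down (initial).
  Borealis: +50 → 50 < 110
  Delta: +25 → 25 < 90
  Helix: +90 → 90 ≥ 40
Round 2 — Helix shuts down.
  Prism: +60 → 60 < 110
No further shutdowns.

yes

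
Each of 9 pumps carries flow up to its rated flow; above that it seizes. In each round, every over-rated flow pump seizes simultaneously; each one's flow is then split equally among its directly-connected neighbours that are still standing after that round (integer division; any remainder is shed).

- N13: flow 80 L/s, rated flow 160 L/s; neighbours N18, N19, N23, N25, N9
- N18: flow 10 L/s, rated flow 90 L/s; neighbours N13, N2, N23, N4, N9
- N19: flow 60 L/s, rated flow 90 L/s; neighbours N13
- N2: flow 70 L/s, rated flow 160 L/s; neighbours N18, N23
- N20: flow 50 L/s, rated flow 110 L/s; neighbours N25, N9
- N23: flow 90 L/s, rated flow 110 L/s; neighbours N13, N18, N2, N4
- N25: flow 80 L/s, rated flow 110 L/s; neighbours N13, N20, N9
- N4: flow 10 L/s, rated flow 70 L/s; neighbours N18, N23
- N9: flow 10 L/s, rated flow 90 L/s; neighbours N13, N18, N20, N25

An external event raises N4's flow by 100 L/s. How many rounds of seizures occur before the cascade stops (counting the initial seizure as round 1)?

Round 1 — N4 at 110 > 70. N4 seizes.
  N4 sheds 110 L/s to N18, N23: 55 each.
    N18: 10+55 = 65 ≤ 90
    N23: 90+55 = 145 > 110
Round 2 — N23 seizes.
  N23 sheds 145 L/s to N13, N18, N2: 48 each (1 lost).
    N13: 80+48 = 128 ≤ 160
    N18: 65+48 = 113 > 90
    N2: 70+48 = 118 ≤ 160
Round 3 — N18 seizes.
  N18 sheds 113 L/s to N13, N2, N9: 37 each (2 lost).
    N13: 128+37 = 165 > 160
    N2: 118+37 = 155 ≤ 160
    N9: 10+37 = 47 ≤ 90
Round 4 — N13 seizes.
  N13 sheds 165 L/s to N19, N25, N9: 55 each.
    N19: 60+55 = 115 > 90
    N25: 80+55 = 135 > 110
    N9: 47+55 = 102 > 90
Round 5 — N19, N25, N9 seize.
  N19 sheds 115 L/s: no online neighbours, lost.
  N25 sheds 135 L/s to N20: 135 each.
    N20: 50+135 = 185 > 110
  N9 sheds 102 L/s to N20: 102 each.
    N20: 185+102 = 287 > 110
Round 6 — N20 seizes.
  N20 sheds 287 L/s: no online neighbours, lost.
No further seizures.

6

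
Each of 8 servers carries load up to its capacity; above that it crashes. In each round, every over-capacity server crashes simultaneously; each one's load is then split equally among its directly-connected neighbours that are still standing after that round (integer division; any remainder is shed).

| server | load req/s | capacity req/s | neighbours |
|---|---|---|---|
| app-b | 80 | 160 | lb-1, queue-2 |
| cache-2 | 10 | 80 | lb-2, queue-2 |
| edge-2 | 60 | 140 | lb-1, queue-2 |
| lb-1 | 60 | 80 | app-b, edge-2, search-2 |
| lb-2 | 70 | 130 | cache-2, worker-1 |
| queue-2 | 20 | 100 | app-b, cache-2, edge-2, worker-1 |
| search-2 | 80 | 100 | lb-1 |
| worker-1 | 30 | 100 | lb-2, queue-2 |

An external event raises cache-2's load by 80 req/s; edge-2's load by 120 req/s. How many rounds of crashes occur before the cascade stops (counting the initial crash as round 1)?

Round 1 — cache-2 at 90 > 80; edge-2 at 180 > 140. cache-2, edge-2 crash.
  cache-2 sheds 90 req/s to lb-2, queue-2: 45 each.
    lb-2: 70+45 = 115 ≤ 130
    queue-2: 20+45 = 65 ≤ 100
  edge-2 sheds 180 req/s to lb-1, queue-2: 90 each.
    lb-1: 60+90 = 150 > 80
    queue-2: 65+90 = 155 > 100
Round 2 — lb-1, queue-2 crash.
  lb-1 sheds 150 req/s to app-b, search-2: 75 each.
    app-b: 80+75 = 155 ≤ 160
    search-2: 80+75 = 155 > 100
  queue-2 sheds 155 req/s to app-b, worker-1: 77 each (1 lost).
    app-b: 155+77 = 232 > 160
    worker-1: 30+77 = 107 > 100
Round 3 — app-b, search-2, worker-1 crash.
  app-b sheds 232 req/s: no online neighbours, lost.
  search-2 sheds 155 req/s: no online neighbours, lost.
  worker-1 sheds 107 req/s to lb-2: 107 each.
    lb-2: 115+107 = 222 > 130
Round 4 — lb-2 crashes.
  lb-2 sheds 222 req/s: no online neighbours, lost.
No further crashes.

4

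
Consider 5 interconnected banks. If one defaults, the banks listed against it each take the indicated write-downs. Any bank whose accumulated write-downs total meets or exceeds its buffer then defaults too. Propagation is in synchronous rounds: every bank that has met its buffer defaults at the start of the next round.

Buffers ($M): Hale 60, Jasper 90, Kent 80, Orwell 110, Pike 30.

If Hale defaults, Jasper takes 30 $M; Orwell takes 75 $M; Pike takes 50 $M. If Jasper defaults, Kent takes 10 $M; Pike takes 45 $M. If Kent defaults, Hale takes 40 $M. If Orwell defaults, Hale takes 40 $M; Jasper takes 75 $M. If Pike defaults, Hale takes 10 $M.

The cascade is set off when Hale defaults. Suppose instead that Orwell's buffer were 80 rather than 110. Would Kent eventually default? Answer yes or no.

no

With Orwell's buffer at 80:
Round 1 — Hale defaults (initial).
  Jasper: +30 → 30 < 90
  Orwell: +75 → 75 < 80
  Pike: +50 → 50 ≥ 30
Round 2 — Pike defaults.
No further defaults.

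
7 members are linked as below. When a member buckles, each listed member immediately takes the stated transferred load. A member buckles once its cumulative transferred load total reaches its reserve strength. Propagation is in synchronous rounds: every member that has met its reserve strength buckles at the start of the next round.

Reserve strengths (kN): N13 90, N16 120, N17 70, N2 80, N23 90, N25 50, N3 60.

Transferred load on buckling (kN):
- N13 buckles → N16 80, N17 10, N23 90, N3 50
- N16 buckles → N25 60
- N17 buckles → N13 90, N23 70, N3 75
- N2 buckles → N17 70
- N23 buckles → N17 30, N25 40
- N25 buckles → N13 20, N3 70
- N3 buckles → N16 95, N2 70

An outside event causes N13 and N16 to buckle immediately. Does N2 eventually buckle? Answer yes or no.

no

Round 1 — N13, N16 buckle (initial).
  N17: +10 → 10 < 70
  N23: +90 → 90 ≥ 90
  N25: +60 → 60 ≥ 50
  N3: +50 → 50 < 60
Round 2 — N23, N25 buckle.
  N17: +30 → 40 < 70
  N3: +70 → 120 ≥ 60
Round 3 — N3 buckles.
  N2: +70 → 70 < 80
No further bucklings.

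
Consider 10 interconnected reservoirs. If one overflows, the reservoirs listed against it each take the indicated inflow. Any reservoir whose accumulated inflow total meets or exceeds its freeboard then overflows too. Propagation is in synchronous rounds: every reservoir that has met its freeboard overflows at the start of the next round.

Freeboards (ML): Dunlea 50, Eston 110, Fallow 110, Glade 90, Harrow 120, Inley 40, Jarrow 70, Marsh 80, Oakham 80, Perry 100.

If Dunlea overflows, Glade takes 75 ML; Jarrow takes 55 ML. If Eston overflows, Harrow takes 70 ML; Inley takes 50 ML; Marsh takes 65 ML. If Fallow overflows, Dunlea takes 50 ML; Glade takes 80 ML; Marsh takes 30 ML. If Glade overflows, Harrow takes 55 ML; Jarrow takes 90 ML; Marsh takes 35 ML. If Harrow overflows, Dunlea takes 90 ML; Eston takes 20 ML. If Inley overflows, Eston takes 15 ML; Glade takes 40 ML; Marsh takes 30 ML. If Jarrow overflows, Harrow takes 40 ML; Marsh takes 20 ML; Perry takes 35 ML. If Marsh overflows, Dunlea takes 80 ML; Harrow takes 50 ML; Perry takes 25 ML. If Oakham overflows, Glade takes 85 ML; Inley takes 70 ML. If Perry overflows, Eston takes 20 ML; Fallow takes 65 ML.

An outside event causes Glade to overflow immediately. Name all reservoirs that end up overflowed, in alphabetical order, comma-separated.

Round 1 — Glade overflows (initial).
  Harrow: +55 → 55 < 120
  Jarrow: +90 → 90 ≥ 70
  Marsh: +35 → 35 < 80
Round 2 — Jarrow overflows.
  Harrow: +40 → 95 < 120
  Marsh: +20 → 55 < 80
  Perry: +35 → 35 < 100
No further overflows.

Glade, Jarrow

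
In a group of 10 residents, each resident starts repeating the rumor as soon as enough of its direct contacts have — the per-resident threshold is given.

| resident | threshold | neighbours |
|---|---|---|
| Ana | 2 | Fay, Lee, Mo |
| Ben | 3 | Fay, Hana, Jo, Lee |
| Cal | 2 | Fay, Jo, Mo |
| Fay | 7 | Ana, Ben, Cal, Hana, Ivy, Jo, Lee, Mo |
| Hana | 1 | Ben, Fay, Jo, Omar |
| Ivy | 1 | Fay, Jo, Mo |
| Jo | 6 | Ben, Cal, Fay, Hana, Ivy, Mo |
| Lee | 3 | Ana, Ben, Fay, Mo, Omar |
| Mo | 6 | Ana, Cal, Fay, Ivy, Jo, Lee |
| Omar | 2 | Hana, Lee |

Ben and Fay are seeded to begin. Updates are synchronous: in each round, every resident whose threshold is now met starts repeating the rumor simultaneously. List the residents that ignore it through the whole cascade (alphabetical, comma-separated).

Round 1 — Ben, Fay start repeating the rumor (initial).
Round 2 — checking thresholds:
  Ana: 1 of 3 neighbours < 2, holds.
  Cal: 1 of 3 neighbours < 2, holds.
  Hana: 2 of 4 neighbours ≥ 1, starts repeating the rumor.
  Ivy: 1 of 3 neighbours ≥ 1, starts repeating the rumor.
  Jo: 2 of 6 neighbours < 6, holds.
  Lee: 2 of 5 neighbours < 3, holds.
  Mo: 1 of 6 neighbours < 6, holds.
Round 3 — no new spreads; cascade stops.

Ana, Cal, Jo, Lee, Mo, Omar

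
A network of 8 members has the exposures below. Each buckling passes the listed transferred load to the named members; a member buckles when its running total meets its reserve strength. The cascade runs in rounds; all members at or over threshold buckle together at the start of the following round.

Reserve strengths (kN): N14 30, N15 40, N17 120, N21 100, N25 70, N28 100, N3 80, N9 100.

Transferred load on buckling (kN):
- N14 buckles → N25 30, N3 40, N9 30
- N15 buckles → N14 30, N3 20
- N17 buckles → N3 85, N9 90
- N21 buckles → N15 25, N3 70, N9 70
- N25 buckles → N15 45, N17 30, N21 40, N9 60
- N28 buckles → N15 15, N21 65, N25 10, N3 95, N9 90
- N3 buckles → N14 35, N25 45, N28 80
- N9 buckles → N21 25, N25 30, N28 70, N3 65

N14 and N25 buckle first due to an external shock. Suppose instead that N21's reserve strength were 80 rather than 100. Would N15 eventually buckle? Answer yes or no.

With N21's reserve strength at 80:
Round 1 — N14, N25 buckle (initial).
  N15: +45 → 45 ≥ 40
  N17: +30 → 30 < 120
  N21: +40 → 40 < 80
  N3: +40 → 40 < 80
  N9: +30+60 → 90 < 100
Round 2 — N15 buckles.
  N3: +20 → 60 < 80
No further bucklings.

yes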